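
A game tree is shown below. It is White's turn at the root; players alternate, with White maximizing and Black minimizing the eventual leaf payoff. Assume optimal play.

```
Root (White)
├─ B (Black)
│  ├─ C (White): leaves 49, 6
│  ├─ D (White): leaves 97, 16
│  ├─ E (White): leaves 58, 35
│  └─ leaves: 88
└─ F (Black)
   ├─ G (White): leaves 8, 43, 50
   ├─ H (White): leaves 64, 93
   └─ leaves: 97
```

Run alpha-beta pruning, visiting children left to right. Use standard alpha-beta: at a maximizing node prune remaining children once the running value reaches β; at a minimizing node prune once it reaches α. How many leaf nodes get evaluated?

10

C [α=-∞,β=+∞]: v=49
D [α=-∞,β=49]: v=97 after child 1 ≥ β → β-cutoff, skip 1
E [α=-∞,β=49]: v=58 after child 1 ≥ β → β-cutoff, skip 1
B [α=-∞,β=+∞]: v=49
G [α=49,β=+∞]: v=50
H [α=49,β=50]: v=64 after child 1 ≥ β → β-cutoff, skip 1
F [α=49,β=+∞]: v=50
Root [α=-∞,β=+∞]: v=50
Leaves evaluated: 10 of 13.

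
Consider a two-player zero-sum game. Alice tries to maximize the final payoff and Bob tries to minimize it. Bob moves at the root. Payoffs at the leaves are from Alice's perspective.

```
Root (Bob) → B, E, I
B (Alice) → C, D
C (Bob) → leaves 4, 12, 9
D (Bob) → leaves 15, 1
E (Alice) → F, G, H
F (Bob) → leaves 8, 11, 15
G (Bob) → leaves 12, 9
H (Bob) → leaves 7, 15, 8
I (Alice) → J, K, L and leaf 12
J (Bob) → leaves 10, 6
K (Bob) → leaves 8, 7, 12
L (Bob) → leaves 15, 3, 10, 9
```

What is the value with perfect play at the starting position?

4

C (Bob): min(4, 12, 9) = 4
D (Bob): min(15, 1) = 1
B (Alice): max(4, 1) = 4
F (Bob): min(8, 11, 15) = 8
G (Bob): min(12, 9) = 9
H (Bob): min(7, 15, 8) = 7
E (Alice): max(8, 9, 7) = 9
J (Bob): min(10, 6) = 6
K (Bob): min(8, 7, 12) = 7
L (Bob): min(15, 3, 10, 9) = 3
I (Alice): max(6, 7, 3, 12) = 12
Root (Bob): min(4, 9, 12) = 4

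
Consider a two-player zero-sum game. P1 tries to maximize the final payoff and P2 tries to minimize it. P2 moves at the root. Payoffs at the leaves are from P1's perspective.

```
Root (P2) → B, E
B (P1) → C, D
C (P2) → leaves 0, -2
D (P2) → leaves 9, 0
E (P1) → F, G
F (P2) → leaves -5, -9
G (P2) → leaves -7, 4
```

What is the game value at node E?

-7

F: min(-5, -9) = -9
G: min(-7, 4) = -7
E: max(-9, -7) = -7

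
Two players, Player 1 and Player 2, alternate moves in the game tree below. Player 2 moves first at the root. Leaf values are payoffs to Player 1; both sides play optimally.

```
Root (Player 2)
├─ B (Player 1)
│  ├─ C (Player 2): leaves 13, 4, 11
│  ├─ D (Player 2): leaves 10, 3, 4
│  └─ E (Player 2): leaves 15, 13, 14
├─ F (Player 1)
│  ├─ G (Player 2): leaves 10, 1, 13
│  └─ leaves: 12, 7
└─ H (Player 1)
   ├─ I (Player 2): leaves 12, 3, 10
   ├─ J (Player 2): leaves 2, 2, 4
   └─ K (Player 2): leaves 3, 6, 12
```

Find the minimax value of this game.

3

C (Player 2): min(13, 4, 11) = 4
D (Player 2): min(10, 3, 4) = 3
E (Player 2): min(15, 13, 14) = 13
B (Player 1): max(4, 3, 13) = 13
G (Player 2): min(10, 1, 13) = 1
F (Player 1): max(1, 12, 7) = 12
I (Player 2): min(12, 3, 10) = 3
J (Player 2): min(2, 2, 4) = 2
K (Player 2): min(3, 6, 12) = 3
H (Player 1): max(3, 2, 3) = 3
Root (Player 2): min(13, 12, 3) = 3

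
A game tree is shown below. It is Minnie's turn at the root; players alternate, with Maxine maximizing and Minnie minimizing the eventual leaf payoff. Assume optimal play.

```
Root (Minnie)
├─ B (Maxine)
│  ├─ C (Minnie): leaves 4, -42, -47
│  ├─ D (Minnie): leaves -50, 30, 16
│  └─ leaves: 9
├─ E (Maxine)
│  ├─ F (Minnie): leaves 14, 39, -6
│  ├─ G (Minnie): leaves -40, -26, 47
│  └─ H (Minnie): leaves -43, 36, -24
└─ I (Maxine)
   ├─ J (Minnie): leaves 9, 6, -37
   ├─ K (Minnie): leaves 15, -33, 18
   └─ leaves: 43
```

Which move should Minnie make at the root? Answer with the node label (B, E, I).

E

C (Minnie): min(4, -42, -47) = -47
D (Minnie): min(-50, 30, 16) = -50
B (Maxine): max(-47, -50, 9) = 9
F (Minnie): min(14, 39, -6) = -6
G (Minnie): min(-40, -26, 47) = -40
H (Minnie): min(-43, 36, -24) = -43
E (Maxine): max(-6, -40, -43) = -6
J (Minnie): min(9, 6, -37) = -37
K (Minnie): min(15, -33, 18) = -33
I (Maxine): max(-37, -33, 43) = 43
Root (Minnie): min(9, -6, 43) = -6
Minnie picks the child with the lowest value: E (value -6).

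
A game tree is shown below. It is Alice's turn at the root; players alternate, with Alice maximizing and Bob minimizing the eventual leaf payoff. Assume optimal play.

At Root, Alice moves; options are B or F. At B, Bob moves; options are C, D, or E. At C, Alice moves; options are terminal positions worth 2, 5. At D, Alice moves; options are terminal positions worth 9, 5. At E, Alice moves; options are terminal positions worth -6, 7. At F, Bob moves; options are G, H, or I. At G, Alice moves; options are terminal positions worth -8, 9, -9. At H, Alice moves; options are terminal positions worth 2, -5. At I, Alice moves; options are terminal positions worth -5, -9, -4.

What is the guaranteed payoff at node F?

G: max(-8, 9, -9) = 9
H: max(2, -5) = 2
I: max(-5, -9, -4) = -4
F: min(9, 2, -4) = -4

-4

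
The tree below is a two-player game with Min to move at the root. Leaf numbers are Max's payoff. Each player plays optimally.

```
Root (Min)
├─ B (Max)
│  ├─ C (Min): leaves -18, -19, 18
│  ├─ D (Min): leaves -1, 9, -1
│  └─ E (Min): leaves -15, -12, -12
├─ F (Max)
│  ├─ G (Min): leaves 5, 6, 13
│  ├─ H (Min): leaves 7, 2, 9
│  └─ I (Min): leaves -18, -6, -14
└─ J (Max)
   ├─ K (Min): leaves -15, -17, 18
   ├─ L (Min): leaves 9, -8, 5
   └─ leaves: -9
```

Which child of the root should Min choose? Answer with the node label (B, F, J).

C (Min): min(-18, -19, 18) = -19
D (Min): min(-1, 9, -1) = -1
E (Min): min(-15, -12, -12) = -15
B (Max): max(-19, -1, -15) = -1
G (Min): min(5, 6, 13) = 5
H (Min): min(7, 2, 9) = 2
I (Min): min(-18, -6, -14) = -18
F (Max): max(5, 2, -18) = 5
K (Min): min(-15, -17, 18) = -17
L (Min): min(9, -8, 5) = -8
J (Max): max(-17, -8, -9) = -8
Root (Min): min(-1, 5, -8) = -8
Min picks the child with the lowest value: J (value -8).

J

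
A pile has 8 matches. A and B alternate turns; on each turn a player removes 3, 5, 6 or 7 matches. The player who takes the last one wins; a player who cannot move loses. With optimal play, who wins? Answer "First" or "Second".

Mark each pile size as W (mover wins) or L (mover loses):
i:   0  1  2  3  4  5  6  7  8
     L  L  L  W  W  W  W  W  W
Position 8 is W, so the first player wins.

First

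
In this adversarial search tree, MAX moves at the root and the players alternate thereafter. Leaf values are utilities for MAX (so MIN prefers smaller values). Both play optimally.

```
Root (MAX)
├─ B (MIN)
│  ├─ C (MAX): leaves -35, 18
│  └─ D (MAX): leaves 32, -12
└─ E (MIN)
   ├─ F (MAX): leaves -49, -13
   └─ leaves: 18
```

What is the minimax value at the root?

C (MAX): max(-35, 18) = 18
D (MAX): max(32, -12) = 32
B (MIN): min(18, 32) = 18
F (MAX): max(-49, -13) = -13
E (MIN): min(-13, 18) = -13
Root (MAX): max(18, -13) = 18

18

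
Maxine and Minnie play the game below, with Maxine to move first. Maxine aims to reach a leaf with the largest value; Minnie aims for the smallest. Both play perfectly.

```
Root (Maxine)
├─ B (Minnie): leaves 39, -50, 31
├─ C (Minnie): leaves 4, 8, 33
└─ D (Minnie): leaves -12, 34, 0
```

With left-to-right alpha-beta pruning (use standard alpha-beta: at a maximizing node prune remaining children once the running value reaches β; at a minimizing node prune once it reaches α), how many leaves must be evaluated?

7

B [α=-∞,β=+∞]: v=-50
C [α=-50,β=+∞]: v=4
D [α=4,β=+∞]: v=-12 after child 1 ≤ α → α-cutoff, skip 2
Root [α=-∞,β=+∞]: v=4
Leaves evaluated: 7 of 9.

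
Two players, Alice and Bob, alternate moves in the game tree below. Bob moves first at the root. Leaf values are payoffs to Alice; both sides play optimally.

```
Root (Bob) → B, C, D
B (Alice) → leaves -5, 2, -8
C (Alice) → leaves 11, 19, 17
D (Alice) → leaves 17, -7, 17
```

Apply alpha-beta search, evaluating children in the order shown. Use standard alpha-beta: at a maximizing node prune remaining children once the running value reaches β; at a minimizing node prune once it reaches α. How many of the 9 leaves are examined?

5

B [α=-∞,β=+∞]: v=2
C [α=-∞,β=2]: v=11 after child 1 ≥ β → β-cutoff, skip 2
D [α=-∞,β=2]: v=17 after child 1 ≥ β → β-cutoff, skip 2
Root [α=-∞,β=+∞]: v=2
Leaves evaluated: 5 of 9.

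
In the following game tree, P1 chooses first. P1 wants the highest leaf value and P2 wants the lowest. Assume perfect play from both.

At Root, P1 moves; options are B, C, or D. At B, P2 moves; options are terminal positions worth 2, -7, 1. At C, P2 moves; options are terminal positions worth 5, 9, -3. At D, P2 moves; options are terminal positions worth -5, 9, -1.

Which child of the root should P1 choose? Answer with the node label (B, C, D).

B (P2): min(2, -7, 1) = -7
C (P2): min(5, 9, -3) = -3
D (P2): min(-5, 9, -1) = -5
Root (P1): max(-7, -3, -5) = -3
P1 picks the child with the highest value: C (value -3).

C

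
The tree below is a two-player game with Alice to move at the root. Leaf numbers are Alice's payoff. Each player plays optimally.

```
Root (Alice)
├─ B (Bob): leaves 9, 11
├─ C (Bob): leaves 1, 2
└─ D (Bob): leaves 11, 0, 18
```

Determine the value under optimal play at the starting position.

B (Bob): min(9, 11) = 9
C (Bob): min(1, 2) = 1
D (Bob): min(11, 0, 18) = 0
Root (Alice): max(9, 1, 0) = 9

9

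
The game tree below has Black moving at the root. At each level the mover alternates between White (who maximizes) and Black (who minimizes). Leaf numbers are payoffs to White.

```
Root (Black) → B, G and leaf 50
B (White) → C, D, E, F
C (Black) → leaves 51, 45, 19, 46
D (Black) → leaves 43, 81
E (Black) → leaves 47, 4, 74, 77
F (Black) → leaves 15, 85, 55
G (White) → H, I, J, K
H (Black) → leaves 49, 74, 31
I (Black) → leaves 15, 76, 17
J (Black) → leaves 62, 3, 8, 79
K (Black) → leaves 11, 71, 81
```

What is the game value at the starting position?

31

C (Black): min(51, 45, 19, 46) = 19
D (Black): min(43, 81) = 43
E (Black): min(47, 4, 74, 77) = 4
F (Black): min(15, 85, 55) = 15
B (White): max(19, 43, 4, 15) = 43
H (Black): min(49, 74, 31) = 31
I (Black): min(15, 76, 17) = 15
J (Black): min(62, 3, 8, 79) = 3
K (Black): min(11, 71, 81) = 11
G (White): max(31, 15, 3, 11) = 31
Root (Black): min(43, 31, 50) = 31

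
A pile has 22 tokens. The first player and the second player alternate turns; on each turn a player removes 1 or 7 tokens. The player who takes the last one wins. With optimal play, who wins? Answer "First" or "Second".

Mark each pile size as W (mover wins) or L (mover loses):
i:   0  1  2  3  4  5  6  7  8  9 10 11 12 13 14 15 16 17 18 19 20 21 22
     L  W  L  W  L  W  L  W  L  W  L  W  L  W  L  W  L  W  L  W  L  W  L
Position 22 is L, so the second player wins.

Second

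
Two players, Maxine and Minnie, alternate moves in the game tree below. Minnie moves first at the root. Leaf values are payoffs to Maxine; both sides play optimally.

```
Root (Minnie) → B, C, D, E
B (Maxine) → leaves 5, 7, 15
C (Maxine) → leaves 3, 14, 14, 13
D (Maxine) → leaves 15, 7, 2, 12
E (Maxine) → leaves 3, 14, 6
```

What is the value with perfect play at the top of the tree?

B (Maxine): max(5, 7, 15) = 15
C (Maxine): max(3, 14, 14, 13) = 14
D (Maxine): max(15, 7, 2, 12) = 15
E (Maxine): max(3, 14, 6) = 14
Root (Minnie): min(15, 14, 15, 14) = 14

14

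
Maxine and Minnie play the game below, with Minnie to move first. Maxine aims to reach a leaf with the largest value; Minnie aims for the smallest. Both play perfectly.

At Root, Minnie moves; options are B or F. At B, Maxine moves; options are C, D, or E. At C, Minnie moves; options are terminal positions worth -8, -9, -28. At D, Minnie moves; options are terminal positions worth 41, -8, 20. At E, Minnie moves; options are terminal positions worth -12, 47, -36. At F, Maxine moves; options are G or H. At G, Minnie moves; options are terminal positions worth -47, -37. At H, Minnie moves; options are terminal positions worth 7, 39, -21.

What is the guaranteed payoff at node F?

G: min(-47, -37) = -47
H: min(7, 39, -21) = -21
F: max(-47, -21) = -21

-21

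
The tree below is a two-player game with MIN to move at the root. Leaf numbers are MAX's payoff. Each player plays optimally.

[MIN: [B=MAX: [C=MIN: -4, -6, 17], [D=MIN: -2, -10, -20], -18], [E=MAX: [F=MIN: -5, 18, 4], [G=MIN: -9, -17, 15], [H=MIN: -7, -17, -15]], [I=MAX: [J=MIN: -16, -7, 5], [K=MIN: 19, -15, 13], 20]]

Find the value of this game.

C (MIN): min(-4, -6, 17) = -6
D (MIN): min(-2, -10, -20) = -20
B (MAX): max(-6, -20, -18) = -6
F (MIN): min(-5, 18, 4) = -5
G (MIN): min(-9, -17, 15) = -17
H (MIN): min(-7, -17, -15) = -17
E (MAX): max(-5, -17, -17) = -5
J (MIN): min(-16, -7, 5) = -16
K (MIN): min(19, -15, 13) = -15
I (MAX): max(-16, -15, 20) = 20
Root (MIN): min(-6, -5, 20) = -6

-6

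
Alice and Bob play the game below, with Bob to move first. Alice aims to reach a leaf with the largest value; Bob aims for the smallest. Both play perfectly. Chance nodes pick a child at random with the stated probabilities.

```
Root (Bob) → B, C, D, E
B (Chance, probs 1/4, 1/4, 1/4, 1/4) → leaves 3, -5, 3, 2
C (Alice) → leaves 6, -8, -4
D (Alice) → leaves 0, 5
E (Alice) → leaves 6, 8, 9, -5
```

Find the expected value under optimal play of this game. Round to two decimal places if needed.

B (Chance): 1/4·3 + 1/4·-5 + 1/4·3 + 1/4·2 = 0.75
C (Alice): max(6, -8, -4) = 6
D (Alice): max(0, 5) = 5
E (Alice): max(6, 8, 9, -5) = 9
Root (Bob): min(0.75, 6, 5, 9) = 0.75

0.75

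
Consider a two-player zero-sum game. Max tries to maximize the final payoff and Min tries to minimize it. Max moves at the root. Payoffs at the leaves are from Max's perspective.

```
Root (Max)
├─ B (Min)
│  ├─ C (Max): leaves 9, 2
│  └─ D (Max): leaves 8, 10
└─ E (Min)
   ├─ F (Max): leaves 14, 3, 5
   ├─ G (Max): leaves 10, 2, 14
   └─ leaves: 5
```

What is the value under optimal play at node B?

C: max(9, 2) = 9
D: max(8, 10) = 10
B: min(9, 10) = 9

9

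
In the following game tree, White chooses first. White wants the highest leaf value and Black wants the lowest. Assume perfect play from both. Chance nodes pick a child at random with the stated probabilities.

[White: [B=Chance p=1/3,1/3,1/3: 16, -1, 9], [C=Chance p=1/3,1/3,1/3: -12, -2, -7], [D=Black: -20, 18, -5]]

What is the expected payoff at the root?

8

B (Chance): 1/3·16 + 1/3·-1 + 1/3·9 = 8
C (Chance): 1/3·-12 + 1/3·-2 + 1/3·-7 = -7
D (Black): min(-20, 18, -5) = -20
Root (White): max(8, -7, -20) = 8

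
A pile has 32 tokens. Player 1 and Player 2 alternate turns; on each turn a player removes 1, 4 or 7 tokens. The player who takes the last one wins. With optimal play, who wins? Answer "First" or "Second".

Second

Positions where the player to move wins (W) vs loses (L):
i:   0  1  2  3  4  5  6  7  8  9 10 11 12 13 14 15 16 17 18 19 20 21 22 23 24 25 26 27 28 29 30 31 32
     L  W  L  W  W  L  W  W  L  W  L  W  W  L  W  W  L  W  L  W  W  L  W  W  L  W  L  W  W  L  W  W  L
Position 32 is L, so the second player wins.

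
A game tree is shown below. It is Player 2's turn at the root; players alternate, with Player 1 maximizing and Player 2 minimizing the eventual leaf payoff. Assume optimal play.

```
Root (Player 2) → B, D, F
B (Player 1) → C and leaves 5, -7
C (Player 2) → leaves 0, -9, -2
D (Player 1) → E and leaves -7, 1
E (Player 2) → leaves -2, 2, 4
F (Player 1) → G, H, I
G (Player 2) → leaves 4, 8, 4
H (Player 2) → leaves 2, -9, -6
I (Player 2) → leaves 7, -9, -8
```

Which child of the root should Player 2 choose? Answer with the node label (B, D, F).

D

C (Player 2): min(0, -9, -2) = -9
B (Player 1): max(-9, 5, -7) = 5
E (Player 2): min(-2, 2, 4) = -2
D (Player 1): max(-2, -7, 1) = 1
G (Player 2): min(4, 8, 4) = 4
H (Player 2): min(2, -9, -6) = -9
I (Player 2): min(7, -9, -8) = -9
F (Player 1): max(4, -9, -9) = 4
Root (Player 2): min(5, 1, 4) = 1
Player 2 picks the child with the lowest value: D (value 1).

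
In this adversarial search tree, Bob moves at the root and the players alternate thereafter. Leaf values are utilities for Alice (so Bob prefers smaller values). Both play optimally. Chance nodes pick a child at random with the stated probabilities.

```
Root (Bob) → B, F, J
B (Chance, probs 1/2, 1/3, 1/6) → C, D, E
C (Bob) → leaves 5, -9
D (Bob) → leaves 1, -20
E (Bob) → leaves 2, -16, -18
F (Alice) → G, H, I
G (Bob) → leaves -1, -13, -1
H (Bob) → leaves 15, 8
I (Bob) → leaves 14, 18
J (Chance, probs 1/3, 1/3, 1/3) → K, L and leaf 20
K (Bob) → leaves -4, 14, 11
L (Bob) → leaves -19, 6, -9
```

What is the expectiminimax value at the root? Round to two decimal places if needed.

C (Bob): min(5, -9) = -9
D (Bob): min(1, -20) = -20
E (Bob): min(2, -16, -18) = -18
B (Chance): 1/2·-9 + 1/3·-20 + 1/6·-18 = -14.17
G (Bob): min(-1, -13, -1) = -13
H (Bob): min(15, 8) = 8
I (Bob): min(14, 18) = 14
F (Alice): max(-13, 8, 14) = 14
K (Bob): min(-4, 14, 11) = -4
L (Bob): min(-19, 6, -9) = -19
J (Chance): 1/3·-4 + 1/3·-19 + 1/3·20 = -1
Root (Bob): min(-14.17, 14, -1) = -14.17

-14.17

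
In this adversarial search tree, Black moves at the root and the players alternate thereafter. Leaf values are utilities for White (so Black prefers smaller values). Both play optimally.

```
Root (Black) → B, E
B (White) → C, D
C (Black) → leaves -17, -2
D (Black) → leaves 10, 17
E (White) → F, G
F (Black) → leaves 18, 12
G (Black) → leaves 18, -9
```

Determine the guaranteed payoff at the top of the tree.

C (Black): min(-17, -2) = -17
D (Black): min(10, 17) = 10
B (White): max(-17, 10) = 10
F (Black): min(18, 12) = 12
G (Black): min(18, -9) = -9
E (White): max(12, -9) = 12
Root (Black): min(10, 12) = 10

10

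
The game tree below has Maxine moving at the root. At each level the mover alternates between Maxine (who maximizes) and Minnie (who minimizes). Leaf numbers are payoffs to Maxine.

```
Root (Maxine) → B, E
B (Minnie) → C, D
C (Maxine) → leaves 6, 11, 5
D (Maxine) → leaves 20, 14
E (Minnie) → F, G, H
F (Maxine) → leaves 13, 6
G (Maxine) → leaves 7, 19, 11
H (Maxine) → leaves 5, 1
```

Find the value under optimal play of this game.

C (Maxine): max(6, 11, 5) = 11
D (Maxine): max(20, 14) = 20
B (Minnie): min(11, 20) = 11
F (Maxine): max(13, 6) = 13
G (Maxine): max(7, 19, 11) = 19
H (Maxine): max(5, 1) = 5
E (Minnie): min(13, 19, 5) = 5
Root (Maxine): max(11, 5) = 11

11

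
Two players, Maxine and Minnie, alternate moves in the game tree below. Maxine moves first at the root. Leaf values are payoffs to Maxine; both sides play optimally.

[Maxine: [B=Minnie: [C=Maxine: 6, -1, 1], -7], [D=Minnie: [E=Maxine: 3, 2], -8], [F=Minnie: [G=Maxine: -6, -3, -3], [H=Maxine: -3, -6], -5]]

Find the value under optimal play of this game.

-5

C (Maxine): max(6, -1, 1) = 6
B (Minnie): min(6, -7) = -7
E (Maxine): max(3, 2) = 3
D (Minnie): min(3, -8) = -8
G (Maxine): max(-6, -3, -3) = -3
H (Maxine): max(-3, -6) = -3
F (Minnie): min(-3, -3, -5) = -5
Root (Maxine): max(-7, -8, -5) = -5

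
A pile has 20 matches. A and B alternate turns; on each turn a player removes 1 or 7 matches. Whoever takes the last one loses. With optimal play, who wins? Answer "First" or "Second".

First

W/L table (W = player to move can force a win):
i:   0  1  2  3  4  5  6  7  8  9 10 11 12 13 14 15 16 17 18 19 20
     W  L  W  L  W  L  W  L  W  L  W  L  W  L  W  L  W  L  W  L  W
Position 20 is W, so the first player wins.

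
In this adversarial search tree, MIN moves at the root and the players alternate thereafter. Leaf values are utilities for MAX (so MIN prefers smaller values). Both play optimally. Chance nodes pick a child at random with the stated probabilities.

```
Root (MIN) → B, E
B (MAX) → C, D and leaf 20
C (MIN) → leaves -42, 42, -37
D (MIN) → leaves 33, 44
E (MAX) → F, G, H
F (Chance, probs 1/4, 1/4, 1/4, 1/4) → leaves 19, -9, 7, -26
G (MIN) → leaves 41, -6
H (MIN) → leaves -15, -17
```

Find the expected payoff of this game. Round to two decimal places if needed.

-2.25

C (MIN): min(-42, 42, -37) = -42
D (MIN): min(33, 44) = 33
B (MAX): max(-42, 33, 20) = 33
F (Chance): 1/4·19 + 1/4·-9 + 1/4·7 + 1/4·-26 = -2.25
G (MIN): min(41, -6) = -6
H (MIN): min(-15, -17) = -17
E (MAX): max(-2.25, -6, -17) = -2.25
Root (MIN): min(33, -2.25) = -2.25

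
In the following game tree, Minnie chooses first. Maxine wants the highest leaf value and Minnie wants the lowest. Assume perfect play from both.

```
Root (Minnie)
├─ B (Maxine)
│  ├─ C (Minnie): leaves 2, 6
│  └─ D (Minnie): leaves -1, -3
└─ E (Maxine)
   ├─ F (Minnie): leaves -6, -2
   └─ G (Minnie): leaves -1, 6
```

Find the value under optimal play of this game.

C (Minnie): min(2, 6) = 2
D (Minnie): min(-1, -3) = -3
B (Maxine): max(2, -3) = 2
F (Minnie): min(-6, -2) = -6
G (Minnie): min(-1, 6) = -1
E (Maxine): max(-6, -1) = -1
Root (Minnie): min(2, -1) = -1

-1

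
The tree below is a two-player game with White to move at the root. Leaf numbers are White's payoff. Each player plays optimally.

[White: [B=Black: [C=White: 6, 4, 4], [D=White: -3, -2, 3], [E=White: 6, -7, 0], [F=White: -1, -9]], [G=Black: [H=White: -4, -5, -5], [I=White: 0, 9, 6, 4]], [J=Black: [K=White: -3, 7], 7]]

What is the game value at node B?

C: max(6, 4, 4) = 6
D: max(-3, -2, 3) = 3
E: max(6, -7, 0) = 6
F: max(-1, -9) = -1
B: min(6, 3, 6, -1) = -1

-1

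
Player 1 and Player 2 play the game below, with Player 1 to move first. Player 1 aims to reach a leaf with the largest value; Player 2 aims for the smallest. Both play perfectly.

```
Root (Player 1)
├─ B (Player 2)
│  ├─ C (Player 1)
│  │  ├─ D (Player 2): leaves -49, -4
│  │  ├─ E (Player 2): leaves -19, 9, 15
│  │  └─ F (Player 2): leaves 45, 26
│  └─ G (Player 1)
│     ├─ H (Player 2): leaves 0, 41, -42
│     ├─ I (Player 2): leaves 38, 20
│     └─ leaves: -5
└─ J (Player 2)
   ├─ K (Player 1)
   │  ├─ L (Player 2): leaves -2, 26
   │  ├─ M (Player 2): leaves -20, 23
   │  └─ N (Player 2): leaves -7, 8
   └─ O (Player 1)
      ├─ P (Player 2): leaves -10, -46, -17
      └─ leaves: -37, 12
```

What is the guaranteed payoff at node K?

-2

L: min(-2, 26) = -2
M: min(-20, 23) = -20
N: min(-7, 8) = -7
K: max(-2, -20, -7) = -2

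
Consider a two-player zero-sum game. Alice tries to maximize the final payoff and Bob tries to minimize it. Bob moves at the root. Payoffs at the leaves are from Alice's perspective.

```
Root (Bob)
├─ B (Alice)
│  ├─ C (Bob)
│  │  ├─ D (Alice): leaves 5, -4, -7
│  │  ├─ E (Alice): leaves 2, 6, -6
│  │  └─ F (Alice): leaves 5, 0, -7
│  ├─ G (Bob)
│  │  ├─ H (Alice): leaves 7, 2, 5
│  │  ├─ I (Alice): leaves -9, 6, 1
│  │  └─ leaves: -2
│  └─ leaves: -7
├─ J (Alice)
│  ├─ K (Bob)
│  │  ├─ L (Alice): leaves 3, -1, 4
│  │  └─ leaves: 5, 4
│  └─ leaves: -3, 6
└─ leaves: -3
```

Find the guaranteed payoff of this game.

D (Alice): max(5, -4, -7) = 5
E (Alice): max(2, 6, -6) = 6
F (Alice): max(5, 0, -7) = 5
C (Bob): min(5, 6, 5) = 5
H (Alice): max(7, 2, 5) = 7
I (Alice): max(-9, 6, 1) = 6
G (Bob): min(7, 6, -2) = -2
B (Alice): max(5, -2, -7) = 5
L (Alice): max(3, -1, 4) = 4
K (Bob): min(4, 5, 4) = 4
J (Alice): max(4, -3, 6) = 6
Root (Bob): min(5, 6, -3) = -3

-3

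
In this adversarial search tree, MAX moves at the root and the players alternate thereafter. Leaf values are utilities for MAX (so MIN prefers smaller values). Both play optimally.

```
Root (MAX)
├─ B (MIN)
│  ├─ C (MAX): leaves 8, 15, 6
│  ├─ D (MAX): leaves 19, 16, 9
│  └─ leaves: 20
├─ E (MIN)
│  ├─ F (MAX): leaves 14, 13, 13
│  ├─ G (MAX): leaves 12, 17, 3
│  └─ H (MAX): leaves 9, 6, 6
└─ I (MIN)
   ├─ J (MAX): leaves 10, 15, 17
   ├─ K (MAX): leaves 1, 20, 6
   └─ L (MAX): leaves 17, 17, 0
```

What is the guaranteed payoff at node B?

15

C: max(8, 15, 6) = 15
D: max(19, 16, 9) = 19
B: min(15, 19, 20) = 15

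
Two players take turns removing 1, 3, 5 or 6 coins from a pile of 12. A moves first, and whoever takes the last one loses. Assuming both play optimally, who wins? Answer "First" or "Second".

Second

Positions where the player to move wins (W) vs loses (L):
i:   0  1  2  3  4  5  6  7  8  9 10 11 12
     W  L  W  L  W  L  W  W  W  W  W  W  L
Position 12 is L, so the second player wins.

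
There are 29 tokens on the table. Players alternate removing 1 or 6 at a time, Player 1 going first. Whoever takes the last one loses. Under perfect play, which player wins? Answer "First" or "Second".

W/L table (W = player to move can force a win):
i:   0  1  2  3  4  5  6  7  8  9 10 11 12 13 14 15 16 17 18 19 20 21 22 23 24 25 26 27 28 29
     W  L  W  L  W  L  W  W  L  W  L  W  L  W  W  L  W  L  W  L  W  W  L  W  L  W  L  W  W  L
Position 29 is L, so the second player wins.

Second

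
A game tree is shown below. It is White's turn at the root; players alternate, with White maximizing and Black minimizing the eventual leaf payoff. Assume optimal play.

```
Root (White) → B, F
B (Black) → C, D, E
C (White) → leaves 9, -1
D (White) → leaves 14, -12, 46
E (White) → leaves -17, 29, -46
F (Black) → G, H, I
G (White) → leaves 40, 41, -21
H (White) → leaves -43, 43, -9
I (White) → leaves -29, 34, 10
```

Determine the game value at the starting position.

C (White): max(9, -1) = 9
D (White): max(14, -12, 46) = 46
E (White): max(-17, 29, -46) = 29
B (Black): min(9, 46, 29) = 9
G (White): max(40, 41, -21) = 41
H (White): max(-43, 43, -9) = 43
I (White): max(-29, 34, 10) = 34
F (Black): min(41, 43, 34) = 34
Root (White): max(9, 34) = 34

34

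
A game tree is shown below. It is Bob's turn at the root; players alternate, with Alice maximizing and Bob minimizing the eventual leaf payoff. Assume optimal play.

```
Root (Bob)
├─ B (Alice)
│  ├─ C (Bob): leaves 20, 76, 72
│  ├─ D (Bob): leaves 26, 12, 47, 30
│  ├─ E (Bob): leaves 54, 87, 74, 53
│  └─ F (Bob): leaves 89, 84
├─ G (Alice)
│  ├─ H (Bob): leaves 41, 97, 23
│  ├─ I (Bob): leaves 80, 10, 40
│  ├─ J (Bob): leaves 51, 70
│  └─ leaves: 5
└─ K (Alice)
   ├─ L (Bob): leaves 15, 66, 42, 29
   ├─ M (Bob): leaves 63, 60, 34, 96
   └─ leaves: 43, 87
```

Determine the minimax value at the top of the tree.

51

C (Bob): min(20, 76, 72) = 20
D (Bob): min(26, 12, 47, 30) = 12
E (Bob): min(54, 87, 74, 53) = 53
F (Bob): min(89, 84) = 84
B (Alice): max(20, 12, 53, 84) = 84
H (Bob): min(41, 97, 23) = 23
I (Bob): min(80, 10, 40) = 10
J (Bob): min(51, 70) = 51
G (Alice): max(23, 10, 51, 5) = 51
L (Bob): min(15, 66, 42, 29) = 15
M (Bob): min(63, 60, 34, 96) = 34
K (Alice): max(15, 34, 43, 87) = 87
Root (Bob): min(84, 51, 87) = 51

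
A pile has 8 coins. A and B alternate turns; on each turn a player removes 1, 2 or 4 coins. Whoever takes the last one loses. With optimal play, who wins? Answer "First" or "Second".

First

Positions where the player to move wins (W) vs loses (L):
i:   0  1  2  3  4  5  6  7  8
     W  L  W  W  L  W  W  L  W
Position 8 is W, so the first player wins.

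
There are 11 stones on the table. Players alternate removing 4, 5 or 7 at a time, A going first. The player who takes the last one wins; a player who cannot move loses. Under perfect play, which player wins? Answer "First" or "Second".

Second

Positions where the player to move wins (W) vs loses (L):
i:   0  1  2  3  4  5  6  7  8  9 10 11
     L  L  L  L  W  W  W  W  W  W  W  L
Position 11 is L, so the second player wins.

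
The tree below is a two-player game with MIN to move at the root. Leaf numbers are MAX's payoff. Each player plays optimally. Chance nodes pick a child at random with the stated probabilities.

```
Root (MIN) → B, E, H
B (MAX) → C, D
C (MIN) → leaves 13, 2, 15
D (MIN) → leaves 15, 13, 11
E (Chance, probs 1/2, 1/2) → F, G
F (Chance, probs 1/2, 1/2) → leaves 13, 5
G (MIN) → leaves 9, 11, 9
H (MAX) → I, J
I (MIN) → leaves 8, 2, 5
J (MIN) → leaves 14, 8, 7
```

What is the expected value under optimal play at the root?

7

C (MIN): min(13, 2, 15) = 2
D (MIN): min(15, 13, 11) = 11
B (MAX): max(2, 11) = 11
F (Chance): 1/2·13 + 1/2·5 = 9
G (MIN): min(9, 11, 9) = 9
E (Chance): 1/2·9 + 1/2·9 = 9
I (MIN): min(8, 2, 5) = 2
J (MIN): min(14, 8, 7) = 7
H (MAX): max(2, 7) = 7
Root (MIN): min(11, 9, 7) = 7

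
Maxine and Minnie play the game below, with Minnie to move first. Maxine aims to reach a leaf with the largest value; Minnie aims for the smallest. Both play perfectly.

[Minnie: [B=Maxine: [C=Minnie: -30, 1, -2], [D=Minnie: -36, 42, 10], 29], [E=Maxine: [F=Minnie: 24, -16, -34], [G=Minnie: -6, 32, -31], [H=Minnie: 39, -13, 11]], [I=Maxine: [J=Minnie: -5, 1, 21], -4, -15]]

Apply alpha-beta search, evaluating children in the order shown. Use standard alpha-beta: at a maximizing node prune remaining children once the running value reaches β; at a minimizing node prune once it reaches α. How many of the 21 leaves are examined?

C [α=-∞,β=+∞]: v=-30
D [α=-30,β=+∞]: v=-36 after child 1 ≤ α → α-cutoff, skip 2
B [α=-∞,β=+∞]: v=29
F [α=-∞,β=29]: v=-34
G [α=-34,β=29]: v=-31
H [α=-31,β=29]: v=-13
E [α=-∞,β=29]: v=-13
J [α=-∞,β=-13]: v=-5
I [α=-∞,β=-13]: v=-5 after child 1 ≥ β → β-cutoff, skip 2
Root [α=-∞,β=+∞]: v=-13
Leaves evaluated: 17 of 21.

17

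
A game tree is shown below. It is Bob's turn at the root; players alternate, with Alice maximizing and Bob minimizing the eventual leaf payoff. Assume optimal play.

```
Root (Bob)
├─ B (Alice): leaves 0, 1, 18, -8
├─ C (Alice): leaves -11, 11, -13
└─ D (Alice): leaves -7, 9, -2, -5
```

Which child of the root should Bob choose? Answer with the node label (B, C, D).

B (Alice): max(0, 1, 18, -8) = 18
C (Alice): max(-11, 11, -13) = 11
D (Alice): max(-7, 9, -2, -5) = 9
Root (Bob): min(18, 11, 9) = 9
Bob picks the child with the lowest value: D (value 9).

D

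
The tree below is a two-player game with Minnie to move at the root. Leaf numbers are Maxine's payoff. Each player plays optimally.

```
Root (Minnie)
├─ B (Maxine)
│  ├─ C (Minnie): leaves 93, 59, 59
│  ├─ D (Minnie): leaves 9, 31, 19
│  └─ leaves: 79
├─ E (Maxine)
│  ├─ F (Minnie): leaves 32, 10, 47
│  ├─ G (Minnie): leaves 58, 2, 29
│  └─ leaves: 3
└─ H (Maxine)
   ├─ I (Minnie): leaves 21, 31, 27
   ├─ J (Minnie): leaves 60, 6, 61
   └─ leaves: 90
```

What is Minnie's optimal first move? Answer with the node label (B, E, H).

E

C (Minnie): min(93, 59, 59) = 59
D (Minnie): min(9, 31, 19) = 9
B (Maxine): max(59, 9, 79) = 79
F (Minnie): min(32, 10, 47) = 10
G (Minnie): min(58, 2, 29) = 2
E (Maxine): max(10, 2, 3) = 10
I (Minnie): min(21, 31, 27) = 21
J (Minnie): min(60, 6, 61) = 6
H (Maxine): max(21, 6, 90) = 90
Root (Minnie): min(79, 10, 90) = 10
Minnie picks the child with the lowest value: E (value 10).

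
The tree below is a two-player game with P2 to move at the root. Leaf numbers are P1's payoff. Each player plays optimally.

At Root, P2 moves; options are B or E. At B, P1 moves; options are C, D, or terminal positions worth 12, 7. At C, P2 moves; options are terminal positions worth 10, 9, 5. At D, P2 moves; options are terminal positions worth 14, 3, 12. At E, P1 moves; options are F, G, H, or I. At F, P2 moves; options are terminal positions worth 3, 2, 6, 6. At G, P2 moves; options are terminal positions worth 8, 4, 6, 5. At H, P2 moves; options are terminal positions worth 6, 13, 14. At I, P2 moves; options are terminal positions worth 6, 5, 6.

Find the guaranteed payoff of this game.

6

C (P2): min(10, 9, 5) = 5
D (P2): min(14, 3, 12) = 3
B (P1): max(5, 3, 12, 7) = 12
F (P2): min(3, 2, 6, 6) = 2
G (P2): min(8, 4, 6, 5) = 4
H (P2): min(6, 13, 14) = 6
I (P2): min(6, 5, 6) = 5
E (P1): max(2, 4, 6, 5) = 6
Root (P2): min(12, 6) = 6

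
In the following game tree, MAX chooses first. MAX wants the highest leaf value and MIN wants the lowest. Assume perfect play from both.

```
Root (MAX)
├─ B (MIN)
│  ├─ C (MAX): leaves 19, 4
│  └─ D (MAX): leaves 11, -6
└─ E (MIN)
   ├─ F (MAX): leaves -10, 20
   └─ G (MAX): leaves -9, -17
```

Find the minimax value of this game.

11

C (MAX): max(19, 4) = 19
D (MAX): max(11, -6) = 11
B (MIN): min(19, 11) = 11
F (MAX): max(-10, 20) = 20
G (MAX): max(-9, -17) = -9
E (MIN): min(20, -9) = -9
Root (MAX): max(11, -9) = 11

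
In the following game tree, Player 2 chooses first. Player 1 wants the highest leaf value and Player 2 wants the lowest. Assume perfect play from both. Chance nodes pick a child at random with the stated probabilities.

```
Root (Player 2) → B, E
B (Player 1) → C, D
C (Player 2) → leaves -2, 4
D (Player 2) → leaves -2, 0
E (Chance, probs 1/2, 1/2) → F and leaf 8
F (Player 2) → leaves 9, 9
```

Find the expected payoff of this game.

C (Player 2): min(-2, 4) = -2
D (Player 2): min(-2, 0) = -2
B (Player 1): max(-2, -2) = -2
F (Player 2): min(9, 9) = 9
E (Chance): 1/2·9 + 1/2·8 = 8.5
Root (Player 2): min(-2, 8.5) = -2

-2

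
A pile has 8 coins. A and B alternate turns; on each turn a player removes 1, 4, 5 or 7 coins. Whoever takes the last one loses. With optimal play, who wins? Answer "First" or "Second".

First

W/L table (W = player to move can force a win):
i:   0  1  2  3  4  5  6  7  8
     W  L  W  L  W  W  W  W  W
Position 8 is W, so the first player wins.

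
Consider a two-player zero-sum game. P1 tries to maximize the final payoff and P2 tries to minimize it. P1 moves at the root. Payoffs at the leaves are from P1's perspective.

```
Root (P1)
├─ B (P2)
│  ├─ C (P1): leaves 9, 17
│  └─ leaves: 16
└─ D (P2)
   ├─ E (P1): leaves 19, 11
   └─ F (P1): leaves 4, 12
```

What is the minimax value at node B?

C: max(9, 17) = 17
B: min(17, 16) = 16

16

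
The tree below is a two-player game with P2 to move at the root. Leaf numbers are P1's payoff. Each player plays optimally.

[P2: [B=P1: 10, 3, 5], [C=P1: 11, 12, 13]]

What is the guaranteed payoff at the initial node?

B (P1): max(10, 3, 5) = 10
C (P1): max(11, 12, 13) = 13
Root (P2): min(10, 13) = 10

10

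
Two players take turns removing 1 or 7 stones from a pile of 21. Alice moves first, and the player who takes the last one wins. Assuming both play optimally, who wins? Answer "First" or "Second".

Compute winning (W) and losing (L) positions by backward induction:
i:   0  1  2  3  4  5  6  7  8  9 10 11 12 13 14 15 16 17 18 19 20 21
     L  W  L  W  L  W  L  W  L  W  L  W  L  W  L  W  L  W  L  W  L  W
Position 21 is W, so the first player wins.

First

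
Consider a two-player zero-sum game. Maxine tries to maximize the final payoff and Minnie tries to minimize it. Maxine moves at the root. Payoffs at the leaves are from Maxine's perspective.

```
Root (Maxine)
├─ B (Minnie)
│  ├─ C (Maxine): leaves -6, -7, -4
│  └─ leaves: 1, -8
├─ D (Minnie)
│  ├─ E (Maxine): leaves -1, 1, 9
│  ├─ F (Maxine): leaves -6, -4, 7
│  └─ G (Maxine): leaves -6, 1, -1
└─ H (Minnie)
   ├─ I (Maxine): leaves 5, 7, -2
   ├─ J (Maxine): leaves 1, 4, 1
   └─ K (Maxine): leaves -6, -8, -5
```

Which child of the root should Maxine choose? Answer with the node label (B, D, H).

D

C (Maxine): max(-6, -7, -4) = -4
B (Minnie): min(-4, 1, -8) = -8
E (Maxine): max(-1, 1, 9) = 9
F (Maxine): max(-6, -4, 7) = 7
G (Maxine): max(-6, 1, -1) = 1
D (Minnie): min(9, 7, 1) = 1
I (Maxine): max(5, 7, -2) = 7
J (Maxine): max(1, 4, 1) = 4
K (Maxine): max(-6, -8, -5) = -5
H (Minnie): min(7, 4, -5) = -5
Root (Maxine): max(-8, 1, -5) = 1
Maxine picks the child with the highest value: D (value 1).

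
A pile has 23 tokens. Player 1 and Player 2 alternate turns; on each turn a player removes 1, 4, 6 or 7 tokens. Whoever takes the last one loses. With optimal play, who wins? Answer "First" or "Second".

First

Positions where the player to move wins (W) vs loses (L):
i:   0  1  2  3  4  5  6  7  8  9 10 11 12 13 14 15 16 17 18 19 20 21 22 23
     W  L  W  L  W  W  L  W  W  W  W  L  W  W  L  W  L  W  W  L  W  W  W  W
Position 23 is W, so the first player wins.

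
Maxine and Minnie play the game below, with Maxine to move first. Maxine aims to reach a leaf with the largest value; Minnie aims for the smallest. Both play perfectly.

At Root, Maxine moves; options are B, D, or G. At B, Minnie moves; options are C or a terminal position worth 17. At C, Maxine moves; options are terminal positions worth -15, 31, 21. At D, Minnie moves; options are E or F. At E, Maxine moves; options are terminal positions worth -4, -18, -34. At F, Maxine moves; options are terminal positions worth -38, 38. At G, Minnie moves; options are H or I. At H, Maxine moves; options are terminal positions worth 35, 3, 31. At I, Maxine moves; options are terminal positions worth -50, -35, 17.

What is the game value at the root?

17

C (Maxine): max(-15, 31, 21) = 31
B (Minnie): min(31, 17) = 17
E (Maxine): max(-4, -18, -34) = -4
F (Maxine): max(-38, 38) = 38
D (Minnie): min(-4, 38) = -4
H (Maxine): max(35, 3, 31) = 35
I (Maxine): max(-50, -35, 17) = 17
G (Minnie): min(35, 17) = 17
Root (Maxine): max(17, -4, 17) = 17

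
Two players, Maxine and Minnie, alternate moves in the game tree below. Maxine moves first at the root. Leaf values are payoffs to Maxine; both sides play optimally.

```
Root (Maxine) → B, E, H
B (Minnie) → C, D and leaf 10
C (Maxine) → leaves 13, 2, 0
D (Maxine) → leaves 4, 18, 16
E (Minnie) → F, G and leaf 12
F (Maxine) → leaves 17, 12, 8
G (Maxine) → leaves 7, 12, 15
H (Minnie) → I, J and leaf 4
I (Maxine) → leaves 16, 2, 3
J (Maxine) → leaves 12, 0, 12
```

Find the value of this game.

C (Maxine): max(13, 2, 0) = 13
D (Maxine): max(4, 18, 16) = 18
B (Minnie): min(13, 18, 10) = 10
F (Maxine): max(17, 12, 8) = 17
G (Maxine): max(7, 12, 15) = 15
E (Minnie): min(17, 15, 12) = 12
I (Maxine): max(16, 2, 3) = 16
J (Maxine): max(12, 0, 12) = 12
H (Minnie): min(16, 12, 4) = 4
Root (Maxine): max(10, 12, 4) = 12

12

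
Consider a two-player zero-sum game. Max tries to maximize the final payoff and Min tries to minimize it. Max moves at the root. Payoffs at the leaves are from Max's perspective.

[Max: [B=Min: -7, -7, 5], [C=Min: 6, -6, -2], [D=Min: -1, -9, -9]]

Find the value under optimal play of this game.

B (Min): min(-7, -7, 5) = -7
C (Min): min(6, -6, -2) = -6
D (Min): min(-1, -9, -9) = -9
Root (Max): max(-7, -6, -9) = -6

-6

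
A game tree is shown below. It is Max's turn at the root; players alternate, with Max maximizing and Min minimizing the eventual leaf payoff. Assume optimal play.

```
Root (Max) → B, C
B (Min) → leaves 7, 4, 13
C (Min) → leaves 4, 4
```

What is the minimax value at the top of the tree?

B (Min): min(7, 4, 13) = 4
C (Min): min(4, 4) = 4
Root (Max): max(4, 4) = 4

4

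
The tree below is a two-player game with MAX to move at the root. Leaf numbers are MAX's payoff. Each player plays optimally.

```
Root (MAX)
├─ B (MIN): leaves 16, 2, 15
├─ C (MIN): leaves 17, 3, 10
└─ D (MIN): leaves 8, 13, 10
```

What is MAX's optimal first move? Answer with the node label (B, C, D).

B (MIN): min(16, 2, 15) = 2
C (MIN): min(17, 3, 10) = 3
D (MIN): min(8, 13, 10) = 8
Root (MAX): max(2, 3, 8) = 8
MAX picks the child with the highest value: D (value 8).

D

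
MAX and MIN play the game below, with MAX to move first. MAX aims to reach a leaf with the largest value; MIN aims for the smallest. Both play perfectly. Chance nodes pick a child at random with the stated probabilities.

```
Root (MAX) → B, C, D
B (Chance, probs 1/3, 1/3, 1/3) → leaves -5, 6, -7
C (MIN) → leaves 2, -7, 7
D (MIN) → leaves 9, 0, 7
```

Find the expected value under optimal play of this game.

0

B (Chance): 1/3·-5 + 1/3·6 + 1/3·-7 = -2
C (MIN): min(2, -7, 7) = -7
D (MIN): min(9, 0, 7) = 0
Root (MAX): max(-2, -7, 0) = 0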